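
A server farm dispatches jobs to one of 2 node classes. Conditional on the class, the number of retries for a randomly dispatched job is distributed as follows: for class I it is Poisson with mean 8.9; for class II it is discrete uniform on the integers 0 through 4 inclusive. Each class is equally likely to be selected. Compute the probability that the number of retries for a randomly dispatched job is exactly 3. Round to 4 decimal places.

Conditional on each class, P(X = 3): I: 0.016025; II: 0.2.
By total probability, P(X = 3) = 0.5·0.016025 + 0.5·0.2 = 0.108012.

0.1080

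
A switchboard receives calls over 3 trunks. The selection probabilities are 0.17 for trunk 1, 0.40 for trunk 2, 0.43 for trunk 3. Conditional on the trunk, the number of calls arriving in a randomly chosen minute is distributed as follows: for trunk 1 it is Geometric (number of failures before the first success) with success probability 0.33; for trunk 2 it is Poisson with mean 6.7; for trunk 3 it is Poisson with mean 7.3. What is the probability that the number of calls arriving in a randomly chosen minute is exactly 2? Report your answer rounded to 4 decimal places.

Conditional on each trunk, P(X = 2): 1: 0.148137; 2: 0.0276278; 3: 0.0179997.
By total probability, P(X = 2) = 0.17·0.148137 + 0.4·0.0276278 + 0.43·0.0179997 = 0.0439743.

0.0440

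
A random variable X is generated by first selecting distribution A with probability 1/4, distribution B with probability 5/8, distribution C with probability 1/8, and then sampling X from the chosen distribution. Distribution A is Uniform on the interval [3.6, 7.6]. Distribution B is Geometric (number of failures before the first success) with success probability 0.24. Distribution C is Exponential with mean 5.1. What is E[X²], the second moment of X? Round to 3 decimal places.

For each component E[X²] = Var + (mean)², giving A: 32.6933; B: 23.2222; C: 52.02.
Overall E[X²] = 0.25·32.6933 + 0.625·23.2222 + 0.125·52.02 = 29.1897.

29.190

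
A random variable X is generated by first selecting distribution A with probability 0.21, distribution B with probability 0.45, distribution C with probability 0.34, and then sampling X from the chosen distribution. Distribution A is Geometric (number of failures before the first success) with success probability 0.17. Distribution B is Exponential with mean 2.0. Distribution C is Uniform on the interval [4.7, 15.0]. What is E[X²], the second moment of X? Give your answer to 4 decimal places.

For each component E[X²] = Var + (mean)², giving A: 52.5571; B: 8; C: 105.863.
Overall E[X²] = 0.21·52.5571 + 0.45·8 + 0.34·105.863 = 50.6305.

50.6305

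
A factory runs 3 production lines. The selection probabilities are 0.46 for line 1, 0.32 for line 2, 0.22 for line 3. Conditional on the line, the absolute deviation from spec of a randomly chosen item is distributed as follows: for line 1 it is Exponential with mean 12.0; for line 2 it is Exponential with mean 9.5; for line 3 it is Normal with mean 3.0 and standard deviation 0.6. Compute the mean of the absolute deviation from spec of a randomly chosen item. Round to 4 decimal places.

9.2200

Component means — 1: 12; 2: 9.5; 3: 3.
E[X] = 0.46·12 + 0.32·9.5 + 0.22·3 = 9.22.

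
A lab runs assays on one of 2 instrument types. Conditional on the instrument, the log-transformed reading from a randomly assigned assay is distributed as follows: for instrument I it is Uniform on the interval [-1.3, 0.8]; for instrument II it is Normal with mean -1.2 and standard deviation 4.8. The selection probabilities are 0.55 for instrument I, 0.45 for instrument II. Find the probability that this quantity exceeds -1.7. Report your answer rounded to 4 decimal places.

0.7937

Conditional on each instrument, P(X > -1.7): I: 1; II: 0.541481.
By total probability, P(X > -1.7) = 0.55·1 + 0.45·0.541481 = 0.793667.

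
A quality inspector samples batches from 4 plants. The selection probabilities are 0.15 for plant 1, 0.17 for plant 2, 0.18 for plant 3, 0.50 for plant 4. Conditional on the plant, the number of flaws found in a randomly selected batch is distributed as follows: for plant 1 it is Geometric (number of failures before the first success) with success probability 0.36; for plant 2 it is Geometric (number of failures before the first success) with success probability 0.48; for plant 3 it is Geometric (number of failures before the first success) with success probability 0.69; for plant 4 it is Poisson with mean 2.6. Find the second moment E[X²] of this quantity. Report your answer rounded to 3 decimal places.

6.632

For each component E[X²] = Var + (mean)², giving 1: 8.09877; 2: 3.43056; 3: 0.852972; 4: 9.36.
Overall E[X²] = 0.15·8.09877 + 0.17·3.43056 + 0.18·0.852972 + 0.5·9.36 = 6.63154.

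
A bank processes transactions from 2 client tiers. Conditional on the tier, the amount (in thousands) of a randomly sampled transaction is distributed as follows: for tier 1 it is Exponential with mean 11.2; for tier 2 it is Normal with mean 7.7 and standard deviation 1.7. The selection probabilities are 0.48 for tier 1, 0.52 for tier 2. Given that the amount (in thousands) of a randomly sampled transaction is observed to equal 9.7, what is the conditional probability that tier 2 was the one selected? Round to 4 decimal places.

Likelihoods f(9.7 | ·): 1: 0.0375536; 2: 0.117466.
Posterior ∝ prior × likelihood. Numerator for 2: 0.52·0.117466 = 0.0610822.
Normalizing constant: 0.48·0.0375536 + 0.52·0.117466 = 0.0791079.
P(2 | observation) = 0.0610822 / 0.0791079 = 0.772137.

0.7721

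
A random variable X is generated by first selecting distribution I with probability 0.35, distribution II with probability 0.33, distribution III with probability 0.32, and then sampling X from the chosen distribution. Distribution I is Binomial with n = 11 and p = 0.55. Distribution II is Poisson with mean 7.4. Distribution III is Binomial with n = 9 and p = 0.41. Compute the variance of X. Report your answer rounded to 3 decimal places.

Per component, I: μ=6.05, E[X²]=39.325; II: μ=7.4, E[X²]=62.16; III: μ=3.69, E[X²]=15.7932.
E[X] = 0.35·6.05 + 0.33·7.4 + 0.32·3.69 = 5.7403.
E[X²] = 0.35·39.325 + 0.33·62.16 + 0.32·15.7932 = 39.3304.
Var(X) = E[X²] − (E[X])² = 39.3304 − 32.951 = 6.37933.

6.379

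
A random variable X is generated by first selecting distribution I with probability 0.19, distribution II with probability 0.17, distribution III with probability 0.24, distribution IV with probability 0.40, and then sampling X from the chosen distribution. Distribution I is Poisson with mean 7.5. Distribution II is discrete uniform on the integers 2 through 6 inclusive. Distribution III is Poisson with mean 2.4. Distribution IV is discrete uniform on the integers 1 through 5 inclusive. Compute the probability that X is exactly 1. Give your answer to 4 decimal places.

Conditional on each component, P(X = 1): I: 0.00414813; II: 0; III: 0.217723; IV: 0.2.
By total probability, P(X = 1) = 0.19·0.00414813 + 0.17·0 + 0.24·0.217723 + 0.4·0.2 = 0.133042.

0.1330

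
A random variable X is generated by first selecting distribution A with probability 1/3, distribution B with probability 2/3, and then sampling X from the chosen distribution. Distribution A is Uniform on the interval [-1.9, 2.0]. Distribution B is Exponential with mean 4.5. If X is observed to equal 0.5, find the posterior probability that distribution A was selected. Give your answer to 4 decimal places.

0.3920

Likelihoods f(0.5 | ·): A: 0.25641; B: 0.198853.
Posterior ∝ prior × likelihood. Numerator for A: 0.333333·0.25641 = 0.0854701.
Normalizing constant: 0.333333·0.25641 + 0.666667·0.198853 = 0.218039.
P(A | observation) = 0.0854701 / 0.218039 = 0.391995.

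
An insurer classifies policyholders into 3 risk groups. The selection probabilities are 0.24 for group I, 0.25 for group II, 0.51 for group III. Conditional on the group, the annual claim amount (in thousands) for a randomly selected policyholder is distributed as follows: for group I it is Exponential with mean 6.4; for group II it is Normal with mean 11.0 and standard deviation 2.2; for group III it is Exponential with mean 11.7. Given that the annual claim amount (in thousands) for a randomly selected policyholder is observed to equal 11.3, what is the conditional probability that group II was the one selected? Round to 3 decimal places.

Likelihoods f(11.3 | ·): I: 0.0267312; II: 0.179659; III: 0.0325362.
Posterior ∝ prior × likelihood. Numerator for II: 0.25·0.179659 = 0.0449148.
Normalizing constant: 0.24·0.0267312 + 0.25·0.179659 + 0.51·0.0325362 = 0.0679238.
P(II | observation) = 0.0449148 / 0.0679238 = 0.661253.

0.661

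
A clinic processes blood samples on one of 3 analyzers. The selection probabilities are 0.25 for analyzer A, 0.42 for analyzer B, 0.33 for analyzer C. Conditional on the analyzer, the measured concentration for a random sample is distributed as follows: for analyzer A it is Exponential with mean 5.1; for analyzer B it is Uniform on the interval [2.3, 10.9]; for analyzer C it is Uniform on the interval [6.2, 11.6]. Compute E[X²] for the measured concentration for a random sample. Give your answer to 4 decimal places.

60.8300

For each component E[X²] = Var + (mean)², giving A: 52.02; B: 49.7233; C: 81.64.
Overall E[X²] = 0.25·52.02 + 0.42·49.7233 + 0.33·81.64 = 60.83.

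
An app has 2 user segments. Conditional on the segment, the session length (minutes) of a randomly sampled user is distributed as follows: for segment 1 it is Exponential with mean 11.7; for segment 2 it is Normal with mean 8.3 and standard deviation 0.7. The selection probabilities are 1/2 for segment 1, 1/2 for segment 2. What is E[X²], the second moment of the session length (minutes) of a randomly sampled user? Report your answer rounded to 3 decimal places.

For each component E[X²] = Var + (mean)², giving 1: 273.78; 2: 69.38.
Overall E[X²] = 0.5·273.78 + 0.5·69.38 = 171.58.

171.580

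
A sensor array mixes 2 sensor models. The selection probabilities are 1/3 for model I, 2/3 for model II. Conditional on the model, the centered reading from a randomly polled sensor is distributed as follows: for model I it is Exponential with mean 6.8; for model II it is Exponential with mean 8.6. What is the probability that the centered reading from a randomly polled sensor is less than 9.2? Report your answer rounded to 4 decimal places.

Conditional on each model, P(X < 9.2): I: 0.741521; II: 0.656912.
By total probability, P(X < 9.2) = 0.333333·0.741521 + 0.666667·0.656912 = 0.685115.

0.6851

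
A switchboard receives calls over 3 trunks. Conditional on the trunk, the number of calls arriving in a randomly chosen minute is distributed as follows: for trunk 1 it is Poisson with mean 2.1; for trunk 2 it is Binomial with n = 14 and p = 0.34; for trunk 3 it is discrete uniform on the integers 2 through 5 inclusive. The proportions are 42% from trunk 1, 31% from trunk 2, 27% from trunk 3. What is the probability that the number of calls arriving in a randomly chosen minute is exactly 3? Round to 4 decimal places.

0.1928

Conditional on each trunk, P(X = 3): 1: 0.189011; 2: 0.148089; 3: 0.25.
By total probability, P(X = 3) = 0.42·0.189011 + 0.31·0.148089 + 0.27·0.25 = 0.192792.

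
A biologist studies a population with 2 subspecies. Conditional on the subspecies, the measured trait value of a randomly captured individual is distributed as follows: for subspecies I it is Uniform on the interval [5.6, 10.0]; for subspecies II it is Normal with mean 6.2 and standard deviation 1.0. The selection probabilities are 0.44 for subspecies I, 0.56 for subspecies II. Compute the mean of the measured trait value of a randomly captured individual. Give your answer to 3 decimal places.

Component means — I: 7.8; II: 6.2.
E[X] = 0.44·7.8 + 0.56·6.2 = 6.904.

6.904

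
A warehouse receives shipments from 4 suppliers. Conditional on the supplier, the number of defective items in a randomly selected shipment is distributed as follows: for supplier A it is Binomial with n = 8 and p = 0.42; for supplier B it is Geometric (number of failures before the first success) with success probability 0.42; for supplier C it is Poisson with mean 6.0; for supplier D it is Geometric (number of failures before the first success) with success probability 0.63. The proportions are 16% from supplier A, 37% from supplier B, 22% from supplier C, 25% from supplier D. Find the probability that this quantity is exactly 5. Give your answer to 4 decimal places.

0.0695

Conditional on each supplier, P(X = 5): A: 0.142797; B: 0.027567; C: 0.160623; D: 0.00436867.
By total probability, P(X = 5) = 0.16·0.142797 + 0.37·0.027567 + 0.22·0.160623 + 0.25·0.00436867 = 0.0694765.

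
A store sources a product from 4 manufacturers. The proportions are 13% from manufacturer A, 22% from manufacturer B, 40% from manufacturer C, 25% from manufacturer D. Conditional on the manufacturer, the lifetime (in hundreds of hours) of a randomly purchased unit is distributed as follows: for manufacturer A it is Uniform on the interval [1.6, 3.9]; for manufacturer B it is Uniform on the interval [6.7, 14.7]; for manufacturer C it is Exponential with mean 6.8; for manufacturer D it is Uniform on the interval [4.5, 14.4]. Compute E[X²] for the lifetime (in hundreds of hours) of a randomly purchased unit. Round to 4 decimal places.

88.7611

For each component E[X²] = Var + (mean)², giving A: 8.00333; B: 119.823; C: 92.48; D: 97.47.
Overall E[X²] = 0.13·8.00333 + 0.22·119.823 + 0.4·92.48 + 0.25·97.47 = 88.7611.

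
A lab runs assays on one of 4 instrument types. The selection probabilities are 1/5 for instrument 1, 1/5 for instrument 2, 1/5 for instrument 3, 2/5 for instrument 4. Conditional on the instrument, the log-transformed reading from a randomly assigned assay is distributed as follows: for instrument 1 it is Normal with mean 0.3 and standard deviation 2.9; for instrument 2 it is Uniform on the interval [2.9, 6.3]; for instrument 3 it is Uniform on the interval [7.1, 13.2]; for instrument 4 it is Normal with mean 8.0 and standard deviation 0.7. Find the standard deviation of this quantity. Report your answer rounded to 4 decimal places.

Per component, 1: μ=0.3, E[X²]=8.5; 2: μ=4.6, E[X²]=22.1233; 3: μ=10.15, E[X²]=106.123; 4: μ=8, E[X²]=64.49.
E[X] = 0.2·0.3 + 0.2·4.6 + 0.2·10.15 + 0.4·8 = 6.21.
E[X²] = 0.2·8.5 + 0.2·22.1233 + 0.2·106.123 + 0.4·64.49 = 53.1453.
Var(X) = E[X²] − (E[X])² = 53.1453 − 38.5641 = 14.5812.
SD(X) = √14.5812 = 3.81854.

3.8185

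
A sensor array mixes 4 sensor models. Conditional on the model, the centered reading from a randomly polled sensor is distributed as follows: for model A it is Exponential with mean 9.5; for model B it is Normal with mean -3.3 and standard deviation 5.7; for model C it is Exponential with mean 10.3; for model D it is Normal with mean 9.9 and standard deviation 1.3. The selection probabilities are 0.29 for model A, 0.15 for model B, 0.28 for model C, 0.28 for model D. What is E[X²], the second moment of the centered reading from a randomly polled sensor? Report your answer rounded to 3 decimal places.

For each component E[X²] = Var + (mean)², giving A: 180.5; B: 43.38; C: 212.18; D: 99.7.
Overall E[X²] = 0.29·180.5 + 0.15·43.38 + 0.28·212.18 + 0.28·99.7 = 146.178.

146.178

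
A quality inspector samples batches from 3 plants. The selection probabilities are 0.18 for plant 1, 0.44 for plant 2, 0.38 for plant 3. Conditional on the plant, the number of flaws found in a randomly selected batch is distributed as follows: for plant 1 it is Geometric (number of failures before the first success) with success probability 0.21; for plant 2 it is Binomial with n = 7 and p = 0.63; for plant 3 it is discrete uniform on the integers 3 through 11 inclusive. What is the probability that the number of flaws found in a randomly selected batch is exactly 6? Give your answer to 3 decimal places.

Conditional on each plant, P(X = 6): 1: 0.0510484; 2: 0.161936; 3: 0.111111.
By total probability, P(X = 6) = 0.18·0.0510484 + 0.44·0.161936 + 0.38·0.111111 = 0.122663.

0.123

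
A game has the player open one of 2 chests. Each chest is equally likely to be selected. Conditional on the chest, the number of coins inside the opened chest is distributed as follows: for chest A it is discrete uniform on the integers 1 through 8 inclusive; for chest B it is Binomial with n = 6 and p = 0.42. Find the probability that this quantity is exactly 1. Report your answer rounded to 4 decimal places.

0.1452

Conditional on each chest, P(X = 1): A: 0.125; B: 0.165402.
By total probability, P(X = 1) = 0.5·0.125 + 0.5·0.165402 = 0.145201.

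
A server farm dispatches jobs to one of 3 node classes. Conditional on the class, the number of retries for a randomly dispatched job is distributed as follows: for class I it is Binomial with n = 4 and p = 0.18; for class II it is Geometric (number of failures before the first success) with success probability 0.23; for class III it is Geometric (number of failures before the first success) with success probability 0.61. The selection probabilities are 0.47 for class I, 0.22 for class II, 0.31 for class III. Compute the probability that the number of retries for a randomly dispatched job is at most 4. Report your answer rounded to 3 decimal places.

Conditional on each class, P(X ≤ 4): I: 1; II: 0.729322; III: 0.990978.
By total probability, P(X ≤ 4) = 0.47·1 + 0.22·0.729322 + 0.31·0.990978 = 0.937654.

0.938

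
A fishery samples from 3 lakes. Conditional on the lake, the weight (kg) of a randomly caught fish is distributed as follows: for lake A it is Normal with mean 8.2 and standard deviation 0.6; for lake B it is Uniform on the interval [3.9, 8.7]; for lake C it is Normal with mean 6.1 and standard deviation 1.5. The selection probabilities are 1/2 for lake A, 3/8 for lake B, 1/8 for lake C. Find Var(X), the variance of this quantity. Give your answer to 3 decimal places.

Per component, A: μ=8.2, E[X²]=67.6; B: μ=6.3, E[X²]=41.61; C: μ=6.1, E[X²]=39.46.
E[X] = 0.5·8.2 + 0.375·6.3 + 0.125·6.1 = 7.225.
E[X²] = 0.5·67.6 + 0.375·41.61 + 0.125·39.46 = 54.3362.
Var(X) = E[X²] − (E[X])² = 54.3362 − 52.2006 = 2.13562.

2.136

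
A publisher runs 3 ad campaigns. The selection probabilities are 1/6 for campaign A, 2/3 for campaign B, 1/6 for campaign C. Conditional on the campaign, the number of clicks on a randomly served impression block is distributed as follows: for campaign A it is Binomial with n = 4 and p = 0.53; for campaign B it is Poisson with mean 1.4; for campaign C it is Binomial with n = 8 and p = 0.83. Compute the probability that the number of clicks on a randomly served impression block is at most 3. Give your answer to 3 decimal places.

Conditional on each campaign, P(X ≤ 3): A: 0.921095; B: 0.946275; C: 0.00503993.
By total probability, P(X ≤ 3) = 0.166667·0.921095 + 0.666667·0.946275 + 0.166667·0.00503993 = 0.785206.

0.785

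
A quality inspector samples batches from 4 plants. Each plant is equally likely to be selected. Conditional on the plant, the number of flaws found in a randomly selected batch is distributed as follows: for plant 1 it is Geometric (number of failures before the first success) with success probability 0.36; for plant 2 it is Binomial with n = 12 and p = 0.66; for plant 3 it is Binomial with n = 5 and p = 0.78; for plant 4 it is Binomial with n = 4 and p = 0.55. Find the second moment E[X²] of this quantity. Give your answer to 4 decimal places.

23.8540

For each component E[X²] = Var + (mean)², giving 1: 8.09877; 2: 65.4192; 3: 16.068; 4: 5.83.
Overall E[X²] = 0.25·8.09877 + 0.25·65.4192 + 0.25·16.068 + 0.25·5.83 = 23.854.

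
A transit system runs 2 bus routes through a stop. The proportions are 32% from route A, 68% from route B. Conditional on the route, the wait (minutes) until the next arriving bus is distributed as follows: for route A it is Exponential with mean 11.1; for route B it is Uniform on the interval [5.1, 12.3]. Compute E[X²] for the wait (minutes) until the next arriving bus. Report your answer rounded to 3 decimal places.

133.261

For each component E[X²] = Var + (mean)², giving A: 246.42; B: 80.01.
Overall E[X²] = 0.32·246.42 + 0.68·80.01 = 133.261.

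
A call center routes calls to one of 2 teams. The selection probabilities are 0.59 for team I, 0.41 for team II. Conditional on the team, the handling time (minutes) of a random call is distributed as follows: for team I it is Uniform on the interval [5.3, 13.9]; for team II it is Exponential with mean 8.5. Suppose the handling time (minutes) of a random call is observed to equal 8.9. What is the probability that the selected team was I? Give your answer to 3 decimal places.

0.802

Likelihoods f(8.9 | ·): I: 0.116279; II: 0.0412904.
Posterior ∝ prior × likelihood. Numerator for I: 0.59·0.116279 = 0.0686047.
Normalizing constant: 0.59·0.116279 + 0.41·0.0412904 = 0.0855337.
P(I | observation) = 0.0686047 / 0.0855337 = 0.802077.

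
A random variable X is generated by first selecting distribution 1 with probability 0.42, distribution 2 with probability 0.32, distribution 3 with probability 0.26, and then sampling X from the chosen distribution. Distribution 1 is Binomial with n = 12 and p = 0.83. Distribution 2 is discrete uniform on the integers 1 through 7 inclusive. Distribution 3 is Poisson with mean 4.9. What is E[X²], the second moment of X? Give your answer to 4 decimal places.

For each component E[X²] = Var + (mean)², giving 1: 100.895; 2: 20; 3: 28.91.
Overall E[X²] = 0.42·100.895 + 0.32·20 + 0.26·28.91 = 56.2924.

56.2924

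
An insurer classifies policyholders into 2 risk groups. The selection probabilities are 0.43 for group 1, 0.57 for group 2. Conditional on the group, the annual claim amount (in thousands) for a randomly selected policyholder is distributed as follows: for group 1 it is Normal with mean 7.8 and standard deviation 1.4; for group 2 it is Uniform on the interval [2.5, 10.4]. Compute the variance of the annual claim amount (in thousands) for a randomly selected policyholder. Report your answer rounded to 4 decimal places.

Per component, 1: μ=7.8, E[X²]=62.8; 2: μ=6.45, E[X²]=46.8033.
E[X] = 0.43·7.8 + 0.57·6.45 = 7.0305.
E[X²] = 0.43·62.8 + 0.57·46.8033 = 53.6819.
Var(X) = E[X²] − (E[X])² = 53.6819 − 49.4279 = 4.25397.

4.2540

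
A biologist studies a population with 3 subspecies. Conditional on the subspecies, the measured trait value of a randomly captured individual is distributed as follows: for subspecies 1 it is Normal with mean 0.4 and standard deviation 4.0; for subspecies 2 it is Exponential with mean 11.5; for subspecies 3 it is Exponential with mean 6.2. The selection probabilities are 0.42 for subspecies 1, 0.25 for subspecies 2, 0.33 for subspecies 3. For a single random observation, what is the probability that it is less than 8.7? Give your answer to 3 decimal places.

0.794

Conditional on each subspecies, P(X < 8.7): 1: 0.981007; 2: 0.530704; 3: 0.754197.
By total probability, P(X < 8.7) = 0.42·0.981007 + 0.25·0.530704 + 0.33·0.754197 = 0.793584.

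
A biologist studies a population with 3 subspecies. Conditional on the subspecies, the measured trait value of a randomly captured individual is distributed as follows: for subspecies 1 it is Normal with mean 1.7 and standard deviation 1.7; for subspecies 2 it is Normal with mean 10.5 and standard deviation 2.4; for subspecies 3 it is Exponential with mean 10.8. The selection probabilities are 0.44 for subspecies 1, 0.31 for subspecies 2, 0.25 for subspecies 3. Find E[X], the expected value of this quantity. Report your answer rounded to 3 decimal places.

6.703

Component means — 1: 1.7; 2: 10.5; 3: 10.8.
E[X] = 0.44·1.7 + 0.31·10.5 + 0.25·10.8 = 6.703.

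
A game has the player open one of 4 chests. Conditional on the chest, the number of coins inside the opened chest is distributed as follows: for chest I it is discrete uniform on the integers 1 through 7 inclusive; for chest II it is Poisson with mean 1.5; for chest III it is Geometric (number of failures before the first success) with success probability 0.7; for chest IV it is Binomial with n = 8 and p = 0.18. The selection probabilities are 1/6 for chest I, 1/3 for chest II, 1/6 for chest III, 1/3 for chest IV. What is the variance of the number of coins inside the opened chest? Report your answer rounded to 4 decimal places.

2.8489

Per component, I: μ=4, E[X²]=20; II: μ=1.5, E[X²]=3.75; III: μ=0.428571, E[X²]=0.795918; IV: μ=1.44, E[X²]=3.2544.
E[X] = 0.166667·4 + 0.333333·1.5 + 0.166667·0.428571 + 0.333333·1.44 = 1.7181.
E[X²] = 0.166667·20 + 0.333333·3.75 + 0.166667·0.795918 + 0.333333·3.2544 = 5.80079.
Var(X) = E[X²] − (E[X])² = 5.80079 − 2.95185 = 2.84894.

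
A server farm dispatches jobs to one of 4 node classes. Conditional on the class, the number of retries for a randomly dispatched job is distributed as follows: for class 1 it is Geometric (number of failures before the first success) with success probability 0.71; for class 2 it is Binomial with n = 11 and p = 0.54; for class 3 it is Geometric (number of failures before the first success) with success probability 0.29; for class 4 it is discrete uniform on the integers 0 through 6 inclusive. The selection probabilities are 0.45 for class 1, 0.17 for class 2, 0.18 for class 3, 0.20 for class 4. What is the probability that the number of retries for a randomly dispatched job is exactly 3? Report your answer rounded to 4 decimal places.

Conditional on each class, P(X = 3): 1: 0.0173162; 2: 0.0520868; 3: 0.103794; 4: 0.142857.
By total probability, P(X = 3) = 0.45·0.0173162 + 0.17·0.0520868 + 0.18·0.103794 + 0.2·0.142857 = 0.0639014.

0.0639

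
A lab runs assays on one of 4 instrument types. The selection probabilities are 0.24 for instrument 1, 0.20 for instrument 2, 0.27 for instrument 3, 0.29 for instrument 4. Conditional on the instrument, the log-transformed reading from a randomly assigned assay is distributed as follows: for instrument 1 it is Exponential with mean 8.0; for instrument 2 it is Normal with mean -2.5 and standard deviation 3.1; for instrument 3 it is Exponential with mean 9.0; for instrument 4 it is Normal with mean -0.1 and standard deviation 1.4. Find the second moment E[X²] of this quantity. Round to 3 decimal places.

For each component E[X²] = Var + (mean)², giving 1: 128; 2: 15.86; 3: 162; 4: 1.97.
Overall E[X²] = 0.24·128 + 0.2·15.86 + 0.27·162 + 0.29·1.97 = 78.2033.

78.203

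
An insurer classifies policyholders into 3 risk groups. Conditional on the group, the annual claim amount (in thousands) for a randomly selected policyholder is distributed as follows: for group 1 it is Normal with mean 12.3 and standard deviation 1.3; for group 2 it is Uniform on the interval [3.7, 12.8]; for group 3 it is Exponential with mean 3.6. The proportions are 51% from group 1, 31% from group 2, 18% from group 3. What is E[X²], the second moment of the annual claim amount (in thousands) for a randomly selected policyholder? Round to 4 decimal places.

For each component E[X²] = Var + (mean)², giving 1: 152.98; 2: 74.9633; 3: 25.92.
Overall E[X²] = 0.51·152.98 + 0.31·74.9633 + 0.18·25.92 = 105.924.

105.9240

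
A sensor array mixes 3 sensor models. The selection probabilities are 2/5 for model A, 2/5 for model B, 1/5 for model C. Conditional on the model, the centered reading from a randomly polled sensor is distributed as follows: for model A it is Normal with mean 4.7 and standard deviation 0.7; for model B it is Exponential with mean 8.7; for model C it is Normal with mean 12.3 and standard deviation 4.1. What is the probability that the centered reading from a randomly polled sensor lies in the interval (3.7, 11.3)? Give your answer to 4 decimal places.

Conditional on each model, P(3.7 < X < 11.3): A: 0.923436; B: 0.380737; C: 0.385681.
By total probability, P(3.7 < X < 11.3) = 0.4·0.923436 + 0.4·0.380737 + 0.2·0.385681 = 0.598805.

0.5988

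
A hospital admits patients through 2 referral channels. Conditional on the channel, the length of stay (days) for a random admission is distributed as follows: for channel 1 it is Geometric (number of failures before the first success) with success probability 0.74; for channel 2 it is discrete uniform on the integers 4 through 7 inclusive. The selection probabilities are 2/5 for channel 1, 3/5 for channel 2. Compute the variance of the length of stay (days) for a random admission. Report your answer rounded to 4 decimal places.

Per component, 1: μ=0.351351, E[X²]=0.598247; 2: μ=5.5, E[X²]=31.5.
E[X] = 0.4·0.351351 + 0.6·5.5 = 3.44054.
E[X²] = 0.4·0.598247 + 0.6·31.5 = 19.1393.
Var(X) = E[X²] − (E[X])² = 19.1393 − 11.8373 = 7.30198.

7.3020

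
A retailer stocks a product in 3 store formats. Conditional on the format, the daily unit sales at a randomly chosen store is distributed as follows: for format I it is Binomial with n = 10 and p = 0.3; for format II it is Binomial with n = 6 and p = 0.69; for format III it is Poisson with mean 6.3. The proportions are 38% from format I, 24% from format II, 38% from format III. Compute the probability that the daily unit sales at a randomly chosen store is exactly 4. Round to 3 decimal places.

0.200

Conditional on each format, P(X = 4): I: 0.200121; II: 0.326747; III: 0.12053.
By total probability, P(X = 4) = 0.38·0.200121 + 0.24·0.326747 + 0.38·0.12053 = 0.200267.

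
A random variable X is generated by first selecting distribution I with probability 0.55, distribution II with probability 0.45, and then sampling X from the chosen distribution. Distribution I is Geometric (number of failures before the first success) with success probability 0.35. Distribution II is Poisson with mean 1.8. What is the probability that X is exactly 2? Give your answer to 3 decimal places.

0.202

Conditional on each component, P(X = 2): I: 0.147875; II: 0.267784.
By total probability, P(X = 2) = 0.55·0.147875 + 0.45·0.267784 = 0.201834.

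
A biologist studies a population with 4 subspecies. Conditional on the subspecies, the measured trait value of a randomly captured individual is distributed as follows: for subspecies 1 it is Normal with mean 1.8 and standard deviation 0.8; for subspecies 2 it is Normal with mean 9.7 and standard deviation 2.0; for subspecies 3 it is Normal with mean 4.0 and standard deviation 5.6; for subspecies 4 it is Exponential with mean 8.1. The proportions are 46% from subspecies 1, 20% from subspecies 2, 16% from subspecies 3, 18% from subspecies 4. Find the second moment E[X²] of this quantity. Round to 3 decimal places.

52.600

For each component E[X²] = Var + (mean)², giving 1: 3.88; 2: 98.09; 3: 47.36; 4: 131.22.
Overall E[X²] = 0.46·3.88 + 0.2·98.09 + 0.16·47.36 + 0.18·131.22 = 52.6.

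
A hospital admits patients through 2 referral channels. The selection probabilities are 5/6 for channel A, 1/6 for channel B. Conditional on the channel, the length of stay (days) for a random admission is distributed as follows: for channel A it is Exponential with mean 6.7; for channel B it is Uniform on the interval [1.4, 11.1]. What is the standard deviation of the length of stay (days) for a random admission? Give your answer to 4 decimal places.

Per component, A: μ=6.7, E[X²]=89.78; B: μ=6.25, E[X²]=46.9033.
E[X] = 0.833333·6.7 + 0.166667·6.25 = 6.625.
E[X²] = 0.833333·89.78 + 0.166667·46.9033 = 82.6339.
Var(X) = E[X²] − (E[X])² = 82.6339 − 43.8906 = 38.7433.
SD(X) = √38.7433 = 6.22441.

6.2244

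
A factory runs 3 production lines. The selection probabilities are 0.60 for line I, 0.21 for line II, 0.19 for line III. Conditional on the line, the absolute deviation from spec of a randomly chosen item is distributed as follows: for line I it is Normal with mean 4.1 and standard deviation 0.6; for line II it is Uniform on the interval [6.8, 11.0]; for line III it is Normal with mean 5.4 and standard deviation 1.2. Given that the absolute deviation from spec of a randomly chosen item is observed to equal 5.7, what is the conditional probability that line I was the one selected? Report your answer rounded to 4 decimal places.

0.1569

Likelihoods f(5.7 | ·): I: 0.0189933; II: 0; III: 0.322223.
Posterior ∝ prior × likelihood. Numerator for I: 0.6·0.0189933 = 0.011396.
Normalizing constant: 0.6·0.0189933 + 0.21·0 + 0.19·0.322223 = 0.0726184.
P(I | observation) = 0.011396 / 0.0726184 = 0.15693.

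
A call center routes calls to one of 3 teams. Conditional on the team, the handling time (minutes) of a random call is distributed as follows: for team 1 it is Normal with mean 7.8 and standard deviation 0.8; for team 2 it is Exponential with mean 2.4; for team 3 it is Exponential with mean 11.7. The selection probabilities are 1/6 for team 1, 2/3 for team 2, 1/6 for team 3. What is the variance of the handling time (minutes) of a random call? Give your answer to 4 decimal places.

40.0342

Per component, 1: μ=7.8, E[X²]=61.48; 2: μ=2.4, E[X²]=11.52; 3: μ=11.7, E[X²]=273.78.
E[X] = 0.166667·7.8 + 0.666667·2.4 + 0.166667·11.7 = 4.85.
E[X²] = 0.166667·61.48 + 0.666667·11.52 + 0.166667·273.78 = 63.5567.
Var(X) = E[X²] − (E[X])² = 63.5567 − 23.5225 = 40.0342.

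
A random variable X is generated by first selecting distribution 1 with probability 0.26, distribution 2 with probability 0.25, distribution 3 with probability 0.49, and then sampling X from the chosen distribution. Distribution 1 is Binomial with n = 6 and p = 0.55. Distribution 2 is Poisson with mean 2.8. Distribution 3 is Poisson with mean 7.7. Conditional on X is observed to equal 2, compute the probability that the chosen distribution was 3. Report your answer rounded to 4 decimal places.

0.0574

Likelihoods P(X=2 | ·): 1: 0.186066; 2: 0.238375; 3: 0.0134241.
Posterior ∝ prior × likelihood. Numerator for 3: 0.49·0.0134241 = 0.00657779.
Normalizing constant: 0.26·0.186066 + 0.25·0.238375 + 0.49·0.0134241 = 0.114549.
P(3 | observation) = 0.00657779 / 0.114549 = 0.0574235.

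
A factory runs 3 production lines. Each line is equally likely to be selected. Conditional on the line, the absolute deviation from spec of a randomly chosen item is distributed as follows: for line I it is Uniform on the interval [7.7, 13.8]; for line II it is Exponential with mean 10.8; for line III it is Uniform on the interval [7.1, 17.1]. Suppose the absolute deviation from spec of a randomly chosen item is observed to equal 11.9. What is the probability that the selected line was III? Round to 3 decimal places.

Likelihoods f(11.9 | ·): I: 0.163934; II: 0.0307644; III: 0.1.
Posterior ∝ prior × likelihood. Numerator for III: 0.333333·0.1 = 0.0333333.
Normalizing constant: 0.333333·0.163934 + 0.333333·0.0307644 + 0.333333·0.1 = 0.0982329.
P(III | observation) = 0.0333333 / 0.0982329 = 0.33933.

0.339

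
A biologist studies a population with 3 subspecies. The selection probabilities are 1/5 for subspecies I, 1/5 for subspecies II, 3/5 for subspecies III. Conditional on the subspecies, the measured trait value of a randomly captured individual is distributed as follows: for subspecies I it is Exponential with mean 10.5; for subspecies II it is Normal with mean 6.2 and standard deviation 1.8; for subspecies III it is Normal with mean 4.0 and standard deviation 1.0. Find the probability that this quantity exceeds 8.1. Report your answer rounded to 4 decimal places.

Conditional on each subspecies, P(X > 8.1): I: 0.462352; II: 0.145586; III: 2.06575e-05.
By total probability, P(X > 8.1) = 0.2·0.462352 + 0.2·0.145586 + 0.6·2.06575e-05 = 0.1216.

0.1216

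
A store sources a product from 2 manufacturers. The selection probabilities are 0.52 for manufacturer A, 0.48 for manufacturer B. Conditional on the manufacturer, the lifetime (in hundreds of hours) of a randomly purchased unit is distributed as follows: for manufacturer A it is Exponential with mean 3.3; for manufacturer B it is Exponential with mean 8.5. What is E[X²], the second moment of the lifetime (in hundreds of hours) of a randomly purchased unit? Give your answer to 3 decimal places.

For each component E[X²] = Var + (mean)², giving A: 21.78; B: 144.5.
Overall E[X²] = 0.52·21.78 + 0.48·144.5 = 80.6856.

80.686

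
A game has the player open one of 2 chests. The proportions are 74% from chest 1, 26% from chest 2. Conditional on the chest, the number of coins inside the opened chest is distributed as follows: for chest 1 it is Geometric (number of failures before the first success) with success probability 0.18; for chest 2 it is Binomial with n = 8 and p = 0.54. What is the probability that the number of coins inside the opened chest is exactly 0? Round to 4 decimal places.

0.1337

Conditional on each chest, P(X = 0): 1: 0.18; 2: 0.00200476.
By total probability, P(X = 0) = 0.74·0.18 + 0.26·0.00200476 = 0.133721.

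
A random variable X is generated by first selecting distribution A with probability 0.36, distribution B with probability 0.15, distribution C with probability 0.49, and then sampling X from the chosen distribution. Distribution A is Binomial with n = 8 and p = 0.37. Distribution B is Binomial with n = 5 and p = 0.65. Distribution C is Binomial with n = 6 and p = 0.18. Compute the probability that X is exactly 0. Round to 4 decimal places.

0.1587

Conditional on each component, P(X = 0): A: 0.0248156; B: 0.00525219; C: 0.304007.
By total probability, P(X = 0) = 0.36·0.0248156 + 0.15·0.00525219 + 0.49·0.304007 = 0.158685.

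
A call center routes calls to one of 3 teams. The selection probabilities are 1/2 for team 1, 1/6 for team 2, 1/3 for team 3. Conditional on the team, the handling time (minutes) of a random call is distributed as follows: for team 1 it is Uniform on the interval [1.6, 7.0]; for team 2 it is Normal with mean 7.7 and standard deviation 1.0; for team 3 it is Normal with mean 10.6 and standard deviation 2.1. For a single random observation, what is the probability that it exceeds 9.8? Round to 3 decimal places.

Conditional on each team, P(X > 9.8): 1: 0; 2: 0.0178644; 3: 0.648381.
By total probability, P(X > 9.8) = 0.5·0 + 0.166667·0.0178644 + 0.333333·0.648381 = 0.219104.

0.219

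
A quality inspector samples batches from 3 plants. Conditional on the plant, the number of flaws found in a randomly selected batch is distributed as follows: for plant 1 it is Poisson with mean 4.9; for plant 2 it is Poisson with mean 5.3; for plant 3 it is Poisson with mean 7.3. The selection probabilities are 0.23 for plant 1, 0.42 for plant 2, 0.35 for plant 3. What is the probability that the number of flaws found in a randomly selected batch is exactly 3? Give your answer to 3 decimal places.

0.101

Conditional on each plant, P(X = 3): 1: 0.146014; 2: 0.123856; 3: 0.0437993.
By total probability, P(X = 3) = 0.23·0.146014 + 0.42·0.123856 + 0.35·0.0437993 = 0.100932.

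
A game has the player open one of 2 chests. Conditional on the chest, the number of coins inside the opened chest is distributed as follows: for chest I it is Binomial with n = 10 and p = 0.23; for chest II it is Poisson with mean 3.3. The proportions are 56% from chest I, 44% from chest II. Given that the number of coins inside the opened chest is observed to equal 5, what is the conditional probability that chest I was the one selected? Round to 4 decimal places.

0.3172

Likelihoods P(X=5 | ·): I: 0.0439029; II: 0.120286.
Posterior ∝ prior × likelihood. Numerator for I: 0.56·0.0439029 = 0.0245856.
Normalizing constant: 0.56·0.0439029 + 0.44·0.120286 = 0.0775117.
P(I | observation) = 0.0245856 / 0.0775117 = 0.317186.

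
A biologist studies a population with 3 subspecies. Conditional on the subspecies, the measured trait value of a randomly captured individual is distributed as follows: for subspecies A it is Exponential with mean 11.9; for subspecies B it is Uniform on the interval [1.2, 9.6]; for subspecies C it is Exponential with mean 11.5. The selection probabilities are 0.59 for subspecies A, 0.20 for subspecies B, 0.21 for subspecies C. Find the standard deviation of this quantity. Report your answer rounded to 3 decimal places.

10.912

Per component, A: μ=11.9, E[X²]=283.22; B: μ=5.4, E[X²]=35.04; C: μ=11.5, E[X²]=264.5.
E[X] = 0.59·11.9 + 0.2·5.4 + 0.21·11.5 = 10.516.
E[X²] = 0.59·283.22 + 0.2·35.04 + 0.21·264.5 = 229.653.
Var(X) = E[X²] − (E[X])² = 229.653 − 110.586 = 119.067.
SD(X) = √119.067 = 10.9118.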